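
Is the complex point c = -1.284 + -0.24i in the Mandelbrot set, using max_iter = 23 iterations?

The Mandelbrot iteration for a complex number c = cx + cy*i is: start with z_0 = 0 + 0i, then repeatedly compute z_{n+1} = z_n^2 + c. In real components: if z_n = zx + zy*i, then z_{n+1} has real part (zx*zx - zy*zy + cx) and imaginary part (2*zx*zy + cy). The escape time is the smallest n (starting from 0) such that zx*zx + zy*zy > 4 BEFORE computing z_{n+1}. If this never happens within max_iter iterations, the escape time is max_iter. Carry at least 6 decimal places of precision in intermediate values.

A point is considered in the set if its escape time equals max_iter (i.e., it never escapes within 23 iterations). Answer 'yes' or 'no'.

Answer: no

Derivation:
z_0 = 0 + 0i, c = -1.2840 + -0.2400i
Iter 1: z = -1.2840 + -0.2400i, |z|^2 = 1.7063
Iter 2: z = 0.3071 + 0.3763i, |z|^2 = 0.2359
Iter 3: z = -1.3313 + -0.0089i, |z|^2 = 1.7725
Iter 4: z = 0.4884 + -0.2163i, |z|^2 = 0.2853
Iter 5: z = -1.0923 + -0.4513i, |z|^2 = 1.3967
Iter 6: z = -0.2946 + 0.7458i, |z|^2 = 0.6431
Iter 7: z = -1.7535 + -0.6794i, |z|^2 = 3.5364
Iter 8: z = 1.3292 + 2.1427i, |z|^2 = 6.3580
Escaped at iteration 8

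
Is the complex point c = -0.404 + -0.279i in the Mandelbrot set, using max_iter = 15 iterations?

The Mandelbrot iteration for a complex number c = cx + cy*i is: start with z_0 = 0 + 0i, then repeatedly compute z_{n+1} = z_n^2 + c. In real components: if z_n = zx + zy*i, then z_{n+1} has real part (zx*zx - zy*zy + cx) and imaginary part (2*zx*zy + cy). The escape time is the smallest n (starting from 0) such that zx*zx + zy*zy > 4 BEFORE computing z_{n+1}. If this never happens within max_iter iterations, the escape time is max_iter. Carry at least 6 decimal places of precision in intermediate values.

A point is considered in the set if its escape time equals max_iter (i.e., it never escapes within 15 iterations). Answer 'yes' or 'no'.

z_0 = 0 + 0i, c = -0.4040 + -0.2790i
Iter 1: z = -0.4040 + -0.2790i, |z|^2 = 0.2411
Iter 2: z = -0.3186 + -0.0536i, |z|^2 = 0.1044
Iter 3: z = -0.3053 + -0.2449i, |z|^2 = 0.1532
Iter 4: z = -0.3707 + -0.1295i, |z|^2 = 0.1542
Iter 5: z = -0.2833 + -0.1830i, |z|^2 = 0.1138
Iter 6: z = -0.3572 + -0.1753i, |z|^2 = 0.1583
Iter 7: z = -0.3071 + -0.1538i, |z|^2 = 0.1180
Iter 8: z = -0.3333 + -0.1846i, |z|^2 = 0.1452
Iter 9: z = -0.3270 + -0.1560i, |z|^2 = 0.1312
Iter 10: z = -0.3214 + -0.1770i, |z|^2 = 0.1346
Iter 11: z = -0.3320 + -0.1652i, |z|^2 = 0.1375
Iter 12: z = -0.3211 + -0.1693i, |z|^2 = 0.1317
Iter 13: z = -0.3296 + -0.1703i, |z|^2 = 0.1376
Iter 14: z = -0.3244 + -0.1667i, |z|^2 = 0.1330
Did not escape in 15 iterations → in set

Answer: yes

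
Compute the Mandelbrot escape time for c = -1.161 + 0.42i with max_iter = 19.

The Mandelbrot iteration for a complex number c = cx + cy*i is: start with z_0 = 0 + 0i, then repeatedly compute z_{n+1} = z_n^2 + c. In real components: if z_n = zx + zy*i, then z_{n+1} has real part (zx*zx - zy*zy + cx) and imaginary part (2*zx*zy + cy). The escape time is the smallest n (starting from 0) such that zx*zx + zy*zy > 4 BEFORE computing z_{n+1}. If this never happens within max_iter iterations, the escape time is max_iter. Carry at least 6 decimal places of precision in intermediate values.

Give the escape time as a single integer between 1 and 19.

z_0 = 0 + 0i, c = -1.1610 + 0.4200i
Iter 1: z = -1.1610 + 0.4200i, |z|^2 = 1.5243
Iter 2: z = 0.0105 + -0.5552i, |z|^2 = 0.3084
Iter 3: z = -1.4692 + 0.4083i, |z|^2 = 2.3252
Iter 4: z = 0.8308 + -0.7798i, |z|^2 = 1.2982
Iter 5: z = -1.0789 + -0.8756i, |z|^2 = 1.9307
Iter 6: z = -0.7638 + 2.3094i, |z|^2 = 5.9167
Escaped at iteration 6

Answer: 6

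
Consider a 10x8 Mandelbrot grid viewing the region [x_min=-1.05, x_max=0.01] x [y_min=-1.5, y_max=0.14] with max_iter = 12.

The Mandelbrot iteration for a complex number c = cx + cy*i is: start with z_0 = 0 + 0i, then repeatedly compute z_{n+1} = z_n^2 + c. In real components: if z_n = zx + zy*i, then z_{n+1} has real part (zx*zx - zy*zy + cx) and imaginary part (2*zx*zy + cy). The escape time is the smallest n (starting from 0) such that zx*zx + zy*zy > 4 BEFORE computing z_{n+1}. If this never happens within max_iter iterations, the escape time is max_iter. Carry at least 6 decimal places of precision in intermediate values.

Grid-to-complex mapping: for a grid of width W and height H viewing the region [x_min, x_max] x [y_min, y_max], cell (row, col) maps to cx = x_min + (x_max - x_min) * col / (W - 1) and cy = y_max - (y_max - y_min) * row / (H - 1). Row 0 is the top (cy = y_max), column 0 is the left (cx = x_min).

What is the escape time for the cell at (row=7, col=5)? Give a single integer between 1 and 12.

Answer: 2

Derivation:
z_0 = 0 + 0i, c = -0.4611 + -1.5000i
Iter 1: z = -0.4611 + -1.5000i, |z|^2 = 2.4626
Iter 2: z = -2.4985 + -0.1167i, |z|^2 = 6.2561
Escaped at iteration 2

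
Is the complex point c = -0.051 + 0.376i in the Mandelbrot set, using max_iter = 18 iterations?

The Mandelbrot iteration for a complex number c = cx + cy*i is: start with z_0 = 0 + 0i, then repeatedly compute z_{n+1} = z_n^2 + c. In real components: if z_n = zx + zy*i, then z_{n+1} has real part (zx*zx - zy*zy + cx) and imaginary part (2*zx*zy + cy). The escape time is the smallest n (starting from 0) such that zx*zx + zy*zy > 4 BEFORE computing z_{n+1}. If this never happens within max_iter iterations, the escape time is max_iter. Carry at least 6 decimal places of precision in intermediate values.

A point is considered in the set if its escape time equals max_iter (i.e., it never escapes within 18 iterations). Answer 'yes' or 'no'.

z_0 = 0 + 0i, c = -0.0510 + 0.3760i
Iter 1: z = -0.0510 + 0.3760i, |z|^2 = 0.1440
Iter 2: z = -0.1898 + 0.3376i, |z|^2 = 0.1500
Iter 3: z = -0.1290 + 0.2478i, |z|^2 = 0.0781
Iter 4: z = -0.0958 + 0.3121i, |z|^2 = 0.1066
Iter 5: z = -0.1392 + 0.3162i, |z|^2 = 0.1194
Iter 6: z = -0.1316 + 0.2880i, |z|^2 = 0.1002
Iter 7: z = -0.1166 + 0.3002i, |z|^2 = 0.1037
Iter 8: z = -0.1275 + 0.3060i, |z|^2 = 0.1099
Iter 9: z = -0.1284 + 0.2980i, |z|^2 = 0.1053
Iter 10: z = -0.1233 + 0.2995i, |z|^2 = 0.1049
Iter 11: z = -0.1255 + 0.3021i, |z|^2 = 0.1070
Iter 12: z = -0.1265 + 0.3002i, |z|^2 = 0.1061
Iter 13: z = -0.1251 + 0.3000i, |z|^2 = 0.1057
Iter 14: z = -0.1254 + 0.3009i, |z|^2 = 0.1063
Iter 15: z = -0.1258 + 0.3005i, |z|^2 = 0.1062
Iter 16: z = -0.1255 + 0.3004i, |z|^2 = 0.1060
Iter 17: z = -0.1255 + 0.3006i, |z|^2 = 0.1061
Did not escape in 18 iterations → in set

Answer: yes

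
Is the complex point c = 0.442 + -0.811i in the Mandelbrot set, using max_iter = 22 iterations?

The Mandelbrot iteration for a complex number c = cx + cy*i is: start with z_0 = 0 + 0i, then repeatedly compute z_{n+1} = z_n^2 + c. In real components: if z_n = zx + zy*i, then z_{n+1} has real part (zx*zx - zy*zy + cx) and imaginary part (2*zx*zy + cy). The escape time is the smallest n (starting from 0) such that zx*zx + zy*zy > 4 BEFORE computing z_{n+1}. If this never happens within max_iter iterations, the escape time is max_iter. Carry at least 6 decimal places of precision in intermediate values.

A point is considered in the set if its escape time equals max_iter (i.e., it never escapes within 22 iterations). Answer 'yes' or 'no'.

z_0 = 0 + 0i, c = 0.4420 + -0.8110i
Iter 1: z = 0.4420 + -0.8110i, |z|^2 = 0.8531
Iter 2: z = -0.0204 + -1.5279i, |z|^2 = 2.3350
Iter 3: z = -1.8921 + -0.7488i, |z|^2 = 4.1409
Escaped at iteration 3

Answer: no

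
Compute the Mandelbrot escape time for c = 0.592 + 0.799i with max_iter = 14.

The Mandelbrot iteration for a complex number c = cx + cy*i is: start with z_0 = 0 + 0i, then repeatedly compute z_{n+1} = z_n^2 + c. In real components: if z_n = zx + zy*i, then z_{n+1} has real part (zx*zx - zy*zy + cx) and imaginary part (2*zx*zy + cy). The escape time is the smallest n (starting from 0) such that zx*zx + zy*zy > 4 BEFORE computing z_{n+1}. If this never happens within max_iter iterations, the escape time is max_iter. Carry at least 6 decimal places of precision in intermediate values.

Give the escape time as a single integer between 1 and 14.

Answer: 3

Derivation:
z_0 = 0 + 0i, c = 0.5920 + 0.7990i
Iter 1: z = 0.5920 + 0.7990i, |z|^2 = 0.9889
Iter 2: z = 0.3041 + 1.7450i, |z|^2 = 3.1375
Iter 3: z = -2.3606 + 1.8602i, |z|^2 = 9.0329
Escaped at iteration 3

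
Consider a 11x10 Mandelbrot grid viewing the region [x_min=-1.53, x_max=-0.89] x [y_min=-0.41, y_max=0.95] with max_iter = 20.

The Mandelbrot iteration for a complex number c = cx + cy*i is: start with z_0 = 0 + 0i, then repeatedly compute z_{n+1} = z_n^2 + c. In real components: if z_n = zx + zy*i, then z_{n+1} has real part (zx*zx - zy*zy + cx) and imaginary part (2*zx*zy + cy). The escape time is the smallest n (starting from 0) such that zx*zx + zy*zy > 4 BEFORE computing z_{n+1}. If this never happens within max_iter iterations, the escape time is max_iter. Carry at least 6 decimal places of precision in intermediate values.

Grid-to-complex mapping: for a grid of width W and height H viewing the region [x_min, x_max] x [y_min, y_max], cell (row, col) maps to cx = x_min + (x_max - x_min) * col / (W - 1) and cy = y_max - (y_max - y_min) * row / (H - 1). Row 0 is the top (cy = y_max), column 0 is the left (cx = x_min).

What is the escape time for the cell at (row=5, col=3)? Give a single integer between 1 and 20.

Answer: 7

Derivation:
z_0 = 0 + 0i, c = -1.3380 + 0.1944i
Iter 1: z = -1.3380 + 0.1944i, |z|^2 = 1.8281
Iter 2: z = 0.4144 + -0.3259i, |z|^2 = 0.2780
Iter 3: z = -1.2724 + -0.0757i, |z|^2 = 1.6248
Iter 4: z = 0.2754 + 0.3870i, |z|^2 = 0.2256
Iter 5: z = -1.4120 + 0.4076i, |z|^2 = 2.1598
Iter 6: z = 0.4895 + -0.9566i, |z|^2 = 1.1547
Iter 7: z = -2.0136 + -0.7420i, |z|^2 = 4.6050
Escaped at iteration 7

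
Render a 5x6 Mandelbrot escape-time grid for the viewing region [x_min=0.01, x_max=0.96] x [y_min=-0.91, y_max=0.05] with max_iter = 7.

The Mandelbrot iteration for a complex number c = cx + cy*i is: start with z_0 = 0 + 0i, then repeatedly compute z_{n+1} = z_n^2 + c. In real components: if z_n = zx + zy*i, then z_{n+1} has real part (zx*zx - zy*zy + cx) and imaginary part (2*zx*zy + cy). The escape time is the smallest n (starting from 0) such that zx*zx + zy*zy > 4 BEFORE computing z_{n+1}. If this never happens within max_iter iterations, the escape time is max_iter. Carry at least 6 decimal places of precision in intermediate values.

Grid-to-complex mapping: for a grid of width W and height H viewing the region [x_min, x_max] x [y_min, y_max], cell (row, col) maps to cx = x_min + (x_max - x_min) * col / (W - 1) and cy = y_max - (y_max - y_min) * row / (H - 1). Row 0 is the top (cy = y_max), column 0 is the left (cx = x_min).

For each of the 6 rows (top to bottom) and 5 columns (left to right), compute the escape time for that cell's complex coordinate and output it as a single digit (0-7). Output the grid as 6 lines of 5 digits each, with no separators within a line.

(row=0, col=0): c = 0.0100 + 0.0500i → escape time 7
(row=0, col=1): c = 0.2475 + 0.0500i → escape time 7
(row=0, col=2): c = 0.4850 + 0.0500i → escape time 5
(row=0, col=3): c = 0.7225 + 0.0500i → escape time 3
(row=0, col=4): c = 0.9600 + 0.0500i → escape time 3
(row=1, col=0): c = 0.0100 + -0.1420i → escape time 7
(row=1, col=1): c = 0.2475 + -0.1420i → escape time 7
(row=1, col=2): c = 0.4850 + -0.1420i → escape time 5
(row=1, col=3): c = 0.7225 + -0.1420i → escape time 3
(row=1, col=4): c = 0.9600 + -0.1420i → escape time 3
(row=2, col=0): c = 0.0100 + -0.3340i → escape time 7
(row=2, col=1): c = 0.2475 + -0.3340i → escape time 7
(row=2, col=2): c = 0.4850 + -0.3340i → escape time 6
(row=2, col=3): c = 0.7225 + -0.3340i → escape time 3
(row=2, col=4): c = 0.9600 + -0.3340i → escape time 2
(row=3, col=0): c = 0.0100 + -0.5260i → escape time 7
(row=3, col=1): c = 0.2475 + -0.5260i → escape time 7
(row=3, col=2): c = 0.4850 + -0.5260i → escape time 5
(row=3, col=3): c = 0.7225 + -0.5260i → escape time 3
(row=3, col=4): c = 0.9600 + -0.5260i → escape time 2
(row=4, col=0): c = 0.0100 + -0.7180i → escape time 7
(row=4, col=1): c = 0.2475 + -0.7180i → escape time 6
(row=4, col=2): c = 0.4850 + -0.7180i → escape time 4
(row=4, col=3): c = 0.7225 + -0.7180i → escape time 3
(row=4, col=4): c = 0.9600 + -0.7180i → escape time 2
(row=5, col=0): c = 0.0100 + -0.9100i → escape time 7
(row=5, col=1): c = 0.2475 + -0.9100i → escape time 4
(row=5, col=2): c = 0.4850 + -0.9100i → escape time 3
(row=5, col=3): c = 0.7225 + -0.9100i → escape time 2
(row=5, col=4): c = 0.9600 + -0.9100i → escape time 2

Answer: 77533
77533
77632
77532
76432
74322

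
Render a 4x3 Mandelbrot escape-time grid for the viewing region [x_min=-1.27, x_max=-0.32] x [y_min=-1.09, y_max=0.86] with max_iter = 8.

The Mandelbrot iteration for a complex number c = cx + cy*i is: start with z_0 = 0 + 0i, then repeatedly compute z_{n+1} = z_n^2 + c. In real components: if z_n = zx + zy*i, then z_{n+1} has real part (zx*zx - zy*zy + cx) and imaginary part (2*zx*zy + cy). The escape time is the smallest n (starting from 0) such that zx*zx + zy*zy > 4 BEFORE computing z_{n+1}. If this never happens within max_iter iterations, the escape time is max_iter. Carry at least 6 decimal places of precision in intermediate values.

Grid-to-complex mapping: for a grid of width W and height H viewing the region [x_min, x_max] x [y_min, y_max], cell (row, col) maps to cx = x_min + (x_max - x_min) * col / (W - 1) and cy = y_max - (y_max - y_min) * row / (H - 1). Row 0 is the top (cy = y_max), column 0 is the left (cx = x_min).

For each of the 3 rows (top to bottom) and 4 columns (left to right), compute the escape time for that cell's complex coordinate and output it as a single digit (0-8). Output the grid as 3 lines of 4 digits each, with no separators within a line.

(row=0, col=0): c = -1.2700 + 0.8600i → escape time 3
(row=0, col=1): c = -0.9533 + 0.8600i → escape time 3
(row=0, col=2): c = -0.6367 + 0.8600i → escape time 4
(row=0, col=3): c = -0.3200 + 0.8600i → escape time 6
(row=1, col=0): c = -1.2700 + -0.1150i → escape time 8
(row=1, col=1): c = -0.9533 + -0.1150i → escape time 8
(row=1, col=2): c = -0.6367 + -0.1150i → escape time 8
(row=1, col=3): c = -0.3200 + -0.1150i → escape time 8
(row=2, col=0): c = -1.2700 + -1.0900i → escape time 3
(row=2, col=1): c = -0.9533 + -1.0900i → escape time 3
(row=2, col=2): c = -0.6367 + -1.0900i → escape time 3
(row=2, col=3): c = -0.3200 + -1.0900i → escape time 4

Answer: 3346
8888
3334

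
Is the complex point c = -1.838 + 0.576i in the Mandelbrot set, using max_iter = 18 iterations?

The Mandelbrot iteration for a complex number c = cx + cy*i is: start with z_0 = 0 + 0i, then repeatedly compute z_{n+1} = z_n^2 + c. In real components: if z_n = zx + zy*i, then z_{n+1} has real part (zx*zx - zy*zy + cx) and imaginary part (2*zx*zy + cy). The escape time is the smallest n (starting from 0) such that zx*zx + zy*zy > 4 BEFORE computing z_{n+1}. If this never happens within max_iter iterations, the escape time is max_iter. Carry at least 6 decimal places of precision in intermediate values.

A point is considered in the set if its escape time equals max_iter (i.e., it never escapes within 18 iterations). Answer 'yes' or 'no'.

Answer: no

Derivation:
z_0 = 0 + 0i, c = -1.8380 + 0.5760i
Iter 1: z = -1.8380 + 0.5760i, |z|^2 = 3.7100
Iter 2: z = 1.2085 + -1.5414i, |z|^2 = 3.8362
Iter 3: z = -2.7534 + -3.1494i, |z|^2 = 17.5002
Escaped at iteration 3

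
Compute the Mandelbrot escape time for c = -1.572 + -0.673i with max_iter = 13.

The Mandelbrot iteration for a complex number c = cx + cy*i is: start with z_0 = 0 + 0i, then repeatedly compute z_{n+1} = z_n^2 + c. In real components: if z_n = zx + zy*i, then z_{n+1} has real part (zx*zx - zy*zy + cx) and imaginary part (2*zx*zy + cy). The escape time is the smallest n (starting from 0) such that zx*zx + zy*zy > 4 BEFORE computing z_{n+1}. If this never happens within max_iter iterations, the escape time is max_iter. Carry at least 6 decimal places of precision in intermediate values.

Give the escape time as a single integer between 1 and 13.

Answer: 3

Derivation:
z_0 = 0 + 0i, c = -1.5720 + -0.6730i
Iter 1: z = -1.5720 + -0.6730i, |z|^2 = 2.9241
Iter 2: z = 0.4463 + 1.4429i, |z|^2 = 2.2811
Iter 3: z = -3.4549 + 0.6148i, |z|^2 = 12.3140
Escaped at iteration 3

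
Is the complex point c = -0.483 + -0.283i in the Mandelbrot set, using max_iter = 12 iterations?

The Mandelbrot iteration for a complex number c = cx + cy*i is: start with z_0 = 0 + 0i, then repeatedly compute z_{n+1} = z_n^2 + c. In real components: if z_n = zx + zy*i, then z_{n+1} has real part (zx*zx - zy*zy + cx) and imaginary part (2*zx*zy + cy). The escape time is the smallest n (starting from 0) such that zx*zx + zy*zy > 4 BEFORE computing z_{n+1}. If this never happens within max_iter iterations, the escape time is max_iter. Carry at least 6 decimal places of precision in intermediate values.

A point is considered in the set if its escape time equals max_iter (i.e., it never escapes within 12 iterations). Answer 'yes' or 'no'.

z_0 = 0 + 0i, c = -0.4830 + -0.2830i
Iter 1: z = -0.4830 + -0.2830i, |z|^2 = 0.3134
Iter 2: z = -0.3298 + -0.0096i, |z|^2 = 0.1089
Iter 3: z = -0.3743 + -0.2767i, |z|^2 = 0.2167
Iter 4: z = -0.4194 + -0.0759i, |z|^2 = 0.1817
Iter 5: z = -0.3128 + -0.2193i, |z|^2 = 0.1460
Iter 6: z = -0.4332 + -0.1458i, |z|^2 = 0.2089
Iter 7: z = -0.3165 + -0.1567i, |z|^2 = 0.1248
Iter 8: z = -0.4074 + -0.1838i, |z|^2 = 0.1997
Iter 9: z = -0.3508 + -0.1333i, |z|^2 = 0.1408
Iter 10: z = -0.3777 + -0.1895i, |z|^2 = 0.1785
Iter 11: z = -0.3763 + -0.1399i, |z|^2 = 0.1611
Did not escape in 12 iterations → in set

Answer: yes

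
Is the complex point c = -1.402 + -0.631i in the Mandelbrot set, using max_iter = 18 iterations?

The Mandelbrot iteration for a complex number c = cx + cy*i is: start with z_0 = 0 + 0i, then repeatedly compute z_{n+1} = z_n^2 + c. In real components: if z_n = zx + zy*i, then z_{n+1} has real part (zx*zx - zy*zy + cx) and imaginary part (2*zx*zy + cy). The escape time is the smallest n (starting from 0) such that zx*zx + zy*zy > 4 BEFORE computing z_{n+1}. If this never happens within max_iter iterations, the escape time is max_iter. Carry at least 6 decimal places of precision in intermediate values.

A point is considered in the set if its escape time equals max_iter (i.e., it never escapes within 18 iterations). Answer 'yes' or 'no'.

z_0 = 0 + 0i, c = -1.4020 + -0.6310i
Iter 1: z = -1.4020 + -0.6310i, |z|^2 = 2.3638
Iter 2: z = 0.1654 + 1.1383i, |z|^2 = 1.3232
Iter 3: z = -2.6704 + -0.2543i, |z|^2 = 7.1958
Escaped at iteration 3

Answer: no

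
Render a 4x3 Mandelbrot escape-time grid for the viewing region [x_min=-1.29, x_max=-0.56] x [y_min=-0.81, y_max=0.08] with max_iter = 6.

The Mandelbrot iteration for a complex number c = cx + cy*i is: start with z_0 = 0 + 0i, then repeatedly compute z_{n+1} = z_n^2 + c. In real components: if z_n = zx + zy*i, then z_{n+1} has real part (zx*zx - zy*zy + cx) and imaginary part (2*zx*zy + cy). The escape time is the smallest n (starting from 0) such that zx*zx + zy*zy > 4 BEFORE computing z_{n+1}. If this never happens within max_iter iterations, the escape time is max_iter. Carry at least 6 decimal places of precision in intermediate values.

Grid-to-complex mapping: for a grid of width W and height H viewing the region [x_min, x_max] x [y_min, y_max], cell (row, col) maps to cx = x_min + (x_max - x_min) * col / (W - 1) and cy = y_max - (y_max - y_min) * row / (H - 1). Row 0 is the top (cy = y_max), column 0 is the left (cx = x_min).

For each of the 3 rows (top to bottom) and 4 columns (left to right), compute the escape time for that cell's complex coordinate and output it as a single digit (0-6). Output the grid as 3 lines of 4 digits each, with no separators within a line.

Answer: 6666
6666
3345

Derivation:
(row=0, col=0): c = -1.2900 + 0.0800i → escape time 6
(row=0, col=1): c = -1.0467 + 0.0800i → escape time 6
(row=0, col=2): c = -0.8033 + 0.0800i → escape time 6
(row=0, col=3): c = -0.5600 + 0.0800i → escape time 6
(row=1, col=0): c = -1.2900 + -0.3650i → escape time 6
(row=1, col=1): c = -1.0467 + -0.3650i → escape time 6
(row=1, col=2): c = -0.8033 + -0.3650i → escape time 6
(row=1, col=3): c = -0.5600 + -0.3650i → escape time 6
(row=2, col=0): c = -1.2900 + -0.8100i → escape time 3
(row=2, col=1): c = -1.0467 + -0.8100i → escape time 3
(row=2, col=2): c = -0.8033 + -0.8100i → escape time 4
(row=2, col=3): c = -0.5600 + -0.8100i → escape time 5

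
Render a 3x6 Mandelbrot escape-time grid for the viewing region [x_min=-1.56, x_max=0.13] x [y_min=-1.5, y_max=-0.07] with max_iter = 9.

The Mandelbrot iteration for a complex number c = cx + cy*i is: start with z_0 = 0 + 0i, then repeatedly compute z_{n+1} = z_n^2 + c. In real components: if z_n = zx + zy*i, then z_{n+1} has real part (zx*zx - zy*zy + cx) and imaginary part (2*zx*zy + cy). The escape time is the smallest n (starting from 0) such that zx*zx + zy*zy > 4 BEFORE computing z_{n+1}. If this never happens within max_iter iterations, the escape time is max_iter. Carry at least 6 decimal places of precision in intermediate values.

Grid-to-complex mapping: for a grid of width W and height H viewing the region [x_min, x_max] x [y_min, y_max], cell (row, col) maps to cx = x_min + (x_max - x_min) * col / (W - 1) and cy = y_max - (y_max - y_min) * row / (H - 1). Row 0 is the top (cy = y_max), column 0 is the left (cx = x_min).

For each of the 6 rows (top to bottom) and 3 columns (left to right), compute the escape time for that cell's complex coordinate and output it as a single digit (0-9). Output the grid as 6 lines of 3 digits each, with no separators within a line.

Answer: 799
499
369
344
232
122

Derivation:
(row=0, col=0): c = -1.5600 + -0.0700i → escape time 7
(row=0, col=1): c = -0.7150 + -0.0700i → escape time 9
(row=0, col=2): c = 0.1300 + -0.0700i → escape time 9
(row=1, col=0): c = -1.5600 + -0.3560i → escape time 4
(row=1, col=1): c = -0.7150 + -0.3560i → escape time 9
(row=1, col=2): c = 0.1300 + -0.3560i → escape time 9
(row=2, col=0): c = -1.5600 + -0.6420i → escape time 3
(row=2, col=1): c = -0.7150 + -0.6420i → escape time 6
(row=2, col=2): c = 0.1300 + -0.6420i → escape time 9
(row=3, col=0): c = -1.5600 + -0.9280i → escape time 3
(row=3, col=1): c = -0.7150 + -0.9280i → escape time 4
(row=3, col=2): c = 0.1300 + -0.9280i → escape time 4
(row=4, col=0): c = -1.5600 + -1.2140i → escape time 2
(row=4, col=1): c = -0.7150 + -1.2140i → escape time 3
(row=4, col=2): c = 0.1300 + -1.2140i → escape time 2
(row=5, col=0): c = -1.5600 + -1.5000i → escape time 1
(row=5, col=1): c = -0.7150 + -1.5000i → escape time 2
(row=5, col=2): c = 0.1300 + -1.5000i → escape time 2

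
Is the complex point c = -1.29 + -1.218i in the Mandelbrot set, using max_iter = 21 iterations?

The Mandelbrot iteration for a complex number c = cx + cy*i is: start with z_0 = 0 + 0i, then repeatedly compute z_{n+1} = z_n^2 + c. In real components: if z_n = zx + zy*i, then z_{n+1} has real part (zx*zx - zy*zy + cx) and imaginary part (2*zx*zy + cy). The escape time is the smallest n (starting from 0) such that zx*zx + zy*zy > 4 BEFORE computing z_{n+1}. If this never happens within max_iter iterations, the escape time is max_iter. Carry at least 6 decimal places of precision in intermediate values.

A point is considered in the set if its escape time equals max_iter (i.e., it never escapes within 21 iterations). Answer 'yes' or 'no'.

z_0 = 0 + 0i, c = -1.2900 + -1.2180i
Iter 1: z = -1.2900 + -1.2180i, |z|^2 = 3.1476
Iter 2: z = -1.1094 + 1.9244i, |z|^2 = 4.9343
Escaped at iteration 2

Answer: no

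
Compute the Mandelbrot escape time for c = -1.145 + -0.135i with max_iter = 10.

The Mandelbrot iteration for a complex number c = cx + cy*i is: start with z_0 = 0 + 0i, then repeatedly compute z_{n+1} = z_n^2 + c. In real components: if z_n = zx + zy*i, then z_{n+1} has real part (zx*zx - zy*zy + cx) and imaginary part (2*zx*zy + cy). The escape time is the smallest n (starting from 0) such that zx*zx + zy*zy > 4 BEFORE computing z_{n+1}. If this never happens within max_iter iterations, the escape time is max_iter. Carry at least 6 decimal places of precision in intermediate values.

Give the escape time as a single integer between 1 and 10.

Answer: 10

Derivation:
z_0 = 0 + 0i, c = -1.1450 + -0.1350i
Iter 1: z = -1.1450 + -0.1350i, |z|^2 = 1.3293
Iter 2: z = 0.1478 + 0.1742i, |z|^2 = 0.0522
Iter 3: z = -1.1535 + -0.0835i, |z|^2 = 1.3375
Iter 4: z = 0.1785 + 0.0577i, |z|^2 = 0.0352
Iter 5: z = -1.1164 + -0.1144i, |z|^2 = 1.2595
Iter 6: z = 0.0884 + 0.1204i, |z|^2 = 0.0223
Iter 7: z = -1.1517 + -0.1137i, |z|^2 = 1.3393
Iter 8: z = 0.1685 + 0.1269i, |z|^2 = 0.0445
Iter 9: z = -1.1327 + -0.0922i, |z|^2 = 1.2916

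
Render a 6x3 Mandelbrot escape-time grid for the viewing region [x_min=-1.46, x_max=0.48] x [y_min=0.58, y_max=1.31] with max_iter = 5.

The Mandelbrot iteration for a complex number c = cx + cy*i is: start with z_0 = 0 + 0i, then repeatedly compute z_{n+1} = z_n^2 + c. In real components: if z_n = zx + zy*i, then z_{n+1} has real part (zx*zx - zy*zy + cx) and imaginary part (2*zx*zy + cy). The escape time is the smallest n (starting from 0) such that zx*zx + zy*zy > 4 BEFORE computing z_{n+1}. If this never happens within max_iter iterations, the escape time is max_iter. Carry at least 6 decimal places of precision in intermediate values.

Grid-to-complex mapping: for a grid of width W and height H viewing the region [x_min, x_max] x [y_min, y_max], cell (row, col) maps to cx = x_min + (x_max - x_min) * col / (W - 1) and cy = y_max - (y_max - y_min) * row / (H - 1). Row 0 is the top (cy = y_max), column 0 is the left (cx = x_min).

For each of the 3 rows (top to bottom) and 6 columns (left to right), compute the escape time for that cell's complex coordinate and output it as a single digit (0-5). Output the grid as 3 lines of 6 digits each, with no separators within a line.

(row=0, col=0): c = -1.4600 + 1.3100i → escape time 2
(row=0, col=1): c = -1.0720 + 1.3100i → escape time 2
(row=0, col=2): c = -0.6840 + 1.3100i → escape time 3
(row=0, col=3): c = -0.2960 + 1.3100i → escape time 3
(row=0, col=4): c = 0.0920 + 1.3100i → escape time 2
(row=0, col=5): c = 0.4800 + 1.3100i → escape time 2
(row=1, col=0): c = -1.4600 + 0.9450i → escape time 3
(row=1, col=1): c = -1.0720 + 0.9450i → escape time 3
(row=1, col=2): c = -0.6840 + 0.9450i → escape time 4
(row=1, col=3): c = -0.2960 + 0.9450i → escape time 5
(row=1, col=4): c = 0.0920 + 0.9450i → escape time 5
(row=1, col=5): c = 0.4800 + 0.9450i → escape time 3
(row=2, col=0): c = -1.4600 + 0.5800i → escape time 3
(row=2, col=1): c = -1.0720 + 0.5800i → escape time 4
(row=2, col=2): c = -0.6840 + 0.5800i → escape time 5
(row=2, col=3): c = -0.2960 + 0.5800i → escape time 5
(row=2, col=4): c = 0.0920 + 0.5800i → escape time 5
(row=2, col=5): c = 0.4800 + 0.5800i → escape time 5

Answer: 223322
334553
345555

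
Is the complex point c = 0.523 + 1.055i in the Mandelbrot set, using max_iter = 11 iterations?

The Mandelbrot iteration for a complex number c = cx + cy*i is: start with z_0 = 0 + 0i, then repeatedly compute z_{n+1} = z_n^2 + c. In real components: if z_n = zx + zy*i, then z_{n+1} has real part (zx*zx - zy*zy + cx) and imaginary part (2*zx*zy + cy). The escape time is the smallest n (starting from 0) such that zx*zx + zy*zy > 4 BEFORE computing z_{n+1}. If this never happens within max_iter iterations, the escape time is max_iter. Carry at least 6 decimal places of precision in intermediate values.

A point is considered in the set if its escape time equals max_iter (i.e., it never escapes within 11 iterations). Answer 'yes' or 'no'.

Answer: no

Derivation:
z_0 = 0 + 0i, c = 0.5230 + 1.0550i
Iter 1: z = 0.5230 + 1.0550i, |z|^2 = 1.3866
Iter 2: z = -0.3165 + 2.1585i, |z|^2 = 4.7594
Escaped at iteration 2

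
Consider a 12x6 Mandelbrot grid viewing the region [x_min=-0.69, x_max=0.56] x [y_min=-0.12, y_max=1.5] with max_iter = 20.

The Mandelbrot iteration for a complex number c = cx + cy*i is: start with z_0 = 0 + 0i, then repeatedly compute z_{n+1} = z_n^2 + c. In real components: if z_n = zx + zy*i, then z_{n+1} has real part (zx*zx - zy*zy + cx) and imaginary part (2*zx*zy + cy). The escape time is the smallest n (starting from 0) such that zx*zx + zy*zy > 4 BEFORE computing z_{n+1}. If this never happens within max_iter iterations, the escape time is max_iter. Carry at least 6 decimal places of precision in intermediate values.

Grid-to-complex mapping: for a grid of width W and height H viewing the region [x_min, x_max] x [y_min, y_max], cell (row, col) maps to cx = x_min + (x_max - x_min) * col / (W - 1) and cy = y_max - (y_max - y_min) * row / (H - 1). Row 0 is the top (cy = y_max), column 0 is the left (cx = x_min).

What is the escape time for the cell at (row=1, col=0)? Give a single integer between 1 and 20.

Answer: 3

Derivation:
z_0 = 0 + 0i, c = -0.6900 + 1.1760i
Iter 1: z = -0.6900 + 1.1760i, |z|^2 = 1.8591
Iter 2: z = -1.5969 + -0.4469i, |z|^2 = 2.7497
Iter 3: z = 1.6603 + 2.6032i, |z|^2 = 9.5334
Escaped at iteration 3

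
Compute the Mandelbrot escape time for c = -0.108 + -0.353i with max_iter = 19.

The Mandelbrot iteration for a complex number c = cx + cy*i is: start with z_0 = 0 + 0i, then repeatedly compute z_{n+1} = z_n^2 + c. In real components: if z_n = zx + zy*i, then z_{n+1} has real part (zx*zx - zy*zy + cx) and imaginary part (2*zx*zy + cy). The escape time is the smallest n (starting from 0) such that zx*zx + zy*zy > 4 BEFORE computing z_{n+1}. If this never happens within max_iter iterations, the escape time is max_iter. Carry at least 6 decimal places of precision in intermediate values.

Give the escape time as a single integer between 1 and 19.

Answer: 19

Derivation:
z_0 = 0 + 0i, c = -0.1080 + -0.3530i
Iter 1: z = -0.1080 + -0.3530i, |z|^2 = 0.1363
Iter 2: z = -0.2209 + -0.2768i, |z|^2 = 0.1254
Iter 3: z = -0.1358 + -0.2307i, |z|^2 = 0.0717
Iter 4: z = -0.1428 + -0.2904i, |z|^2 = 0.1047
Iter 5: z = -0.1719 + -0.2701i, |z|^2 = 0.1025
Iter 6: z = -0.1514 + -0.2601i, |z|^2 = 0.0906
Iter 7: z = -0.1528 + -0.2742i, |z|^2 = 0.0985
Iter 8: z = -0.1599 + -0.2692i, |z|^2 = 0.0980
Iter 9: z = -0.1549 + -0.2669i, |z|^2 = 0.0952
Iter 10: z = -0.1552 + -0.2703i, |z|^2 = 0.0972
Iter 11: z = -0.1570 + -0.2691i, |z|^2 = 0.0970
Iter 12: z = -0.1558 + -0.2685i, |z|^2 = 0.0964
Iter 13: z = -0.1558 + -0.2693i, |z|^2 = 0.0968
Iter 14: z = -0.1563 + -0.2690i, |z|^2 = 0.0968
Iter 15: z = -0.1560 + -0.2689i, |z|^2 = 0.0966
Iter 16: z = -0.1560 + -0.2691i, |z|^2 = 0.0968
Iter 17: z = -0.1561 + -0.2690i, |z|^2 = 0.0967
Iter 18: z = -0.1560 + -0.2690i, |z|^2 = 0.0967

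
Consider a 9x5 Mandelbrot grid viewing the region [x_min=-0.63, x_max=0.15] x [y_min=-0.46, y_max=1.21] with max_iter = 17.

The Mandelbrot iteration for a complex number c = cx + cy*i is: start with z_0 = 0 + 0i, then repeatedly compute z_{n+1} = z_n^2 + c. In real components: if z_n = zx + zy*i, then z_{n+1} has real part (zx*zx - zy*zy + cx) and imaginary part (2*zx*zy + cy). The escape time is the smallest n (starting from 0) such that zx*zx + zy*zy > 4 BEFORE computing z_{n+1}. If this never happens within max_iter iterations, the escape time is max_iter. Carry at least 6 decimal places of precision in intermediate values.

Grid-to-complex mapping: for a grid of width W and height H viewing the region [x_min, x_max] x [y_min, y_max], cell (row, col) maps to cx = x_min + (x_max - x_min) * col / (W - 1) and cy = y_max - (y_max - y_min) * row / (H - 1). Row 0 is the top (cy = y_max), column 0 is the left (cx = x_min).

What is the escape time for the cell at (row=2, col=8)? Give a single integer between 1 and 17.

Answer: 17

Derivation:
z_0 = 0 + 0i, c = 0.1500 + 0.3750i
Iter 1: z = 0.1500 + 0.3750i, |z|^2 = 0.1631
Iter 2: z = 0.0319 + 0.4875i, |z|^2 = 0.2387
Iter 3: z = -0.0866 + 0.4061i, |z|^2 = 0.1724
Iter 4: z = -0.0074 + 0.3046i, |z|^2 = 0.0929
Iter 5: z = 0.0573 + 0.3705i, |z|^2 = 0.1405
Iter 6: z = 0.0160 + 0.4174i, |z|^2 = 0.1745
Iter 7: z = -0.0240 + 0.3884i, |z|^2 = 0.1514
Iter 8: z = -0.0003 + 0.3564i, |z|^2 = 0.1270
Iter 9: z = 0.0230 + 0.3748i, |z|^2 = 0.1410
Iter 10: z = 0.0100 + 0.3922i, |z|^2 = 0.1540
Iter 11: z = -0.0038 + 0.3829i, |z|^2 = 0.1466
Iter 12: z = 0.0034 + 0.3721i, |z|^2 = 0.1385
Iter 13: z = 0.0115 + 0.3775i, |z|^2 = 0.1427
Iter 14: z = 0.0076 + 0.3837i, |z|^2 = 0.1473
Iter 15: z = 0.0028 + 0.3808i, |z|^2 = 0.1450
Iter 16: z = 0.0050 + 0.3772i, |z|^2 = 0.1423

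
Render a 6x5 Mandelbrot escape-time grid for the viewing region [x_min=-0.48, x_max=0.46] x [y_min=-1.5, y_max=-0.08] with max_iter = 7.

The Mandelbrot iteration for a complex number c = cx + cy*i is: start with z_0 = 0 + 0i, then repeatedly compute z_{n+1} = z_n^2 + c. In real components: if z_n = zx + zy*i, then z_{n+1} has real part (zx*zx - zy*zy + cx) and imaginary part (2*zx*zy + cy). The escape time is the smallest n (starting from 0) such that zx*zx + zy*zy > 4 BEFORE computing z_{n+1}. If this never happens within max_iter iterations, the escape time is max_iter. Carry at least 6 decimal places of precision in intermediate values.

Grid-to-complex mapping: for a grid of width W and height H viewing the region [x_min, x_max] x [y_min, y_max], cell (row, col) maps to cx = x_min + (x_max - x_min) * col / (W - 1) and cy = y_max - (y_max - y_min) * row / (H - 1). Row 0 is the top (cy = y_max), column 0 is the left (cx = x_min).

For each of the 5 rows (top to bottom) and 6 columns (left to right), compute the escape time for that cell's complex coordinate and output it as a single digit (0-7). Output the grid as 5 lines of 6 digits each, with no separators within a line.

(row=0, col=0): c = -0.4800 + -0.0800i → escape time 7
(row=0, col=1): c = -0.2920 + -0.0800i → escape time 7
(row=0, col=2): c = -0.1040 + -0.0800i → escape time 7
(row=0, col=3): c = 0.0840 + -0.0800i → escape time 7
(row=0, col=4): c = 0.2720 + -0.0800i → escape time 7
(row=0, col=5): c = 0.4600 + -0.0800i → escape time 5
(row=1, col=0): c = -0.4800 + -0.4350i → escape time 7
(row=1, col=1): c = -0.2920 + -0.4350i → escape time 7
(row=1, col=2): c = -0.1040 + -0.4350i → escape time 7
(row=1, col=3): c = 0.0840 + -0.4350i → escape time 7
(row=1, col=4): c = 0.2720 + -0.4350i → escape time 7
(row=1, col=5): c = 0.4600 + -0.4350i → escape time 6
(row=2, col=0): c = -0.4800 + -0.7900i → escape time 6
(row=2, col=1): c = -0.2920 + -0.7900i → escape time 7
(row=2, col=2): c = -0.1040 + -0.7900i → escape time 7
(row=2, col=3): c = 0.0840 + -0.7900i → escape time 7
(row=2, col=4): c = 0.2720 + -0.7900i → escape time 5
(row=2, col=5): c = 0.4600 + -0.7900i → escape time 3
(row=3, col=0): c = -0.4800 + -1.1450i → escape time 3
(row=3, col=1): c = -0.2920 + -1.1450i → escape time 4
(row=3, col=2): c = -0.1040 + -1.1450i → escape time 4
(row=3, col=3): c = 0.0840 + -1.1450i → escape time 3
(row=3, col=4): c = 0.2720 + -1.1450i → escape time 2
(row=3, col=5): c = 0.4600 + -1.1450i → escape time 2
(row=4, col=0): c = -0.4800 + -1.5000i → escape time 2
(row=4, col=1): c = -0.2920 + -1.5000i → escape time 2
(row=4, col=2): c = -0.1040 + -1.5000i → escape time 2
(row=4, col=3): c = 0.0840 + -1.5000i → escape time 2
(row=4, col=4): c = 0.2720 + -1.5000i → escape time 2
(row=4, col=5): c = 0.4600 + -1.5000i → escape time 2

Answer: 777775
777776
677753
344322
222222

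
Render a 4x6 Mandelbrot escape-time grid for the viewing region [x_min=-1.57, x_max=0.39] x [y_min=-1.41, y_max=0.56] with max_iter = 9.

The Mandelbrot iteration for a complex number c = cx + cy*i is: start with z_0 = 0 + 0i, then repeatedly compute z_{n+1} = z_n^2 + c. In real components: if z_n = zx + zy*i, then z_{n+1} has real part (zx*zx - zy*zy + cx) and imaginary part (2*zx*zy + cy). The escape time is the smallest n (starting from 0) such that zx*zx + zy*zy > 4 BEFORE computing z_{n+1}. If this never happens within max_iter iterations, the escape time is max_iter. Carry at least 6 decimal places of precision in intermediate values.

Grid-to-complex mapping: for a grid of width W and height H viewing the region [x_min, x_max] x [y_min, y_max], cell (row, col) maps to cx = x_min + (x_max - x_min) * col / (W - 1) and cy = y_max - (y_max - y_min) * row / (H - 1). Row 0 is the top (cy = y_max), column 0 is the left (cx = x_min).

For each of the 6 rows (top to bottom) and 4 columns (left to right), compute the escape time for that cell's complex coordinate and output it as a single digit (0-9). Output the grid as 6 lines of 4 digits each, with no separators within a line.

Answer: 3599
5999
5999
3599
2353
1222

Derivation:
(row=0, col=0): c = -1.5700 + 0.5600i → escape time 3
(row=0, col=1): c = -0.9167 + 0.5600i → escape time 5
(row=0, col=2): c = -0.2633 + 0.5600i → escape time 9
(row=0, col=3): c = 0.3900 + 0.5600i → escape time 9
(row=1, col=0): c = -1.5700 + 0.1660i → escape time 5
(row=1, col=1): c = -0.9167 + 0.1660i → escape time 9
(row=1, col=2): c = -0.2633 + 0.1660i → escape time 9
(row=1, col=3): c = 0.3900 + 0.1660i → escape time 9
(row=2, col=0): c = -1.5700 + -0.2280i → escape time 5
(row=2, col=1): c = -0.9167 + -0.2280i → escape time 9
(row=2, col=2): c = -0.2633 + -0.2280i → escape time 9
(row=2, col=3): c = 0.3900 + -0.2280i → escape time 9
(row=3, col=0): c = -1.5700 + -0.6220i → escape time 3
(row=3, col=1): c = -0.9167 + -0.6220i → escape time 5
(row=3, col=2): c = -0.2633 + -0.6220i → escape time 9
(row=3, col=3): c = 0.3900 + -0.6220i → escape time 9
(row=4, col=0): c = -1.5700 + -1.0160i → escape time 2
(row=4, col=1): c = -0.9167 + -1.0160i → escape time 3
(row=4, col=2): c = -0.2633 + -1.0160i → escape time 5
(row=4, col=3): c = 0.3900 + -1.0160i → escape time 3
(row=5, col=0): c = -1.5700 + -1.4100i → escape time 1
(row=5, col=1): c = -0.9167 + -1.4100i → escape time 2
(row=5, col=2): c = -0.2633 + -1.4100i → escape time 2
(row=5, col=3): c = 0.3900 + -1.4100i → escape time 2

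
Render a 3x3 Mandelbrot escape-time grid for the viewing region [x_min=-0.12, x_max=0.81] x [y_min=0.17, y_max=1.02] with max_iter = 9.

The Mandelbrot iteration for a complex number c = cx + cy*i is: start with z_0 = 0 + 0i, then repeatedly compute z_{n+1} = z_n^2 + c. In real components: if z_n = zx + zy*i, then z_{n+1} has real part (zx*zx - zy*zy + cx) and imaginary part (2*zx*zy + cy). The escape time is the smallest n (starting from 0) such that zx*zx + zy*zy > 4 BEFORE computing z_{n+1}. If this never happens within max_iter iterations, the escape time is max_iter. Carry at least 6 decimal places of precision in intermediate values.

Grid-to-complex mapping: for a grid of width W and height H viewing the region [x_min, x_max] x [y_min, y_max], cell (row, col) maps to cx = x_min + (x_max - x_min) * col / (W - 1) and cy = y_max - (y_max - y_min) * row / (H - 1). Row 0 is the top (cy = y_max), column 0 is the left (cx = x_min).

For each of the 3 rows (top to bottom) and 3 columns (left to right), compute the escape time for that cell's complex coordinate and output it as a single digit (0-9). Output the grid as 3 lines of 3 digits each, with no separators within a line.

Answer: 932
993
993

Derivation:
(row=0, col=0): c = -0.1200 + 1.0200i → escape time 9
(row=0, col=1): c = 0.3450 + 1.0200i → escape time 3
(row=0, col=2): c = 0.8100 + 1.0200i → escape time 2
(row=1, col=0): c = -0.1200 + 0.5950i → escape time 9
(row=1, col=1): c = 0.3450 + 0.5950i → escape time 9
(row=1, col=2): c = 0.8100 + 0.5950i → escape time 3
(row=2, col=0): c = -0.1200 + 0.1700i → escape time 9
(row=2, col=1): c = 0.3450 + 0.1700i → escape time 9
(row=2, col=2): c = 0.8100 + 0.1700i → escape time 3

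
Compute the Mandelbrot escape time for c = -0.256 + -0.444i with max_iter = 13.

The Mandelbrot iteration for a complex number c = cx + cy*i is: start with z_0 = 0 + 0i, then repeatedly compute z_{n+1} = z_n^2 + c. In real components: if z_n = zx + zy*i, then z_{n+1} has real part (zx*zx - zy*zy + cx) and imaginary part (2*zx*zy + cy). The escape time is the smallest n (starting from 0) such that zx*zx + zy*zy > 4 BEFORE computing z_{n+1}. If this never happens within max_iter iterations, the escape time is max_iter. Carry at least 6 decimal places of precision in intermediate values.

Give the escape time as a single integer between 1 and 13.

Answer: 13

Derivation:
z_0 = 0 + 0i, c = -0.2560 + -0.4440i
Iter 1: z = -0.2560 + -0.4440i, |z|^2 = 0.2627
Iter 2: z = -0.3876 + -0.2167i, |z|^2 = 0.1972
Iter 3: z = -0.1527 + -0.2760i, |z|^2 = 0.0995
Iter 4: z = -0.3089 + -0.3597i, |z|^2 = 0.2248
Iter 5: z = -0.2900 + -0.2218i, |z|^2 = 0.1333
Iter 6: z = -0.2211 + -0.3154i, |z|^2 = 0.1483
Iter 7: z = -0.3066 + -0.3045i, |z|^2 = 0.1867
Iter 8: z = -0.2548 + -0.2573i, |z|^2 = 0.1311
Iter 9: z = -0.2573 + -0.3129i, |z|^2 = 0.1641
Iter 10: z = -0.2877 + -0.2830i, |z|^2 = 0.1629
Iter 11: z = -0.2533 + -0.2812i, |z|^2 = 0.1432
Iter 12: z = -0.2709 + -0.3016i, |z|^2 = 0.1643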